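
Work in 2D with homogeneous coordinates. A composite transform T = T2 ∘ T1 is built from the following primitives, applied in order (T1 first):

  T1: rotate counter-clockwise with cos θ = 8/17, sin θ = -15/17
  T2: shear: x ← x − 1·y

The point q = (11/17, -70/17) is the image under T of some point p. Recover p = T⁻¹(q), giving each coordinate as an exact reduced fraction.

p = (2, -5)

T1 = [8/17 15/17 0; -15/17 8/17 0; 0 0 1]
T2·T1 = [23/17 7/17 0; -15/17 8/17 0; 0 0 1]
det M = 1; M⁻¹ = [8/17 -7/17 0; 15/17 23/17 0; 0 0 1]
M⁻¹ · (11/17, -70/17)ᵀ = (2, -5)ᵀ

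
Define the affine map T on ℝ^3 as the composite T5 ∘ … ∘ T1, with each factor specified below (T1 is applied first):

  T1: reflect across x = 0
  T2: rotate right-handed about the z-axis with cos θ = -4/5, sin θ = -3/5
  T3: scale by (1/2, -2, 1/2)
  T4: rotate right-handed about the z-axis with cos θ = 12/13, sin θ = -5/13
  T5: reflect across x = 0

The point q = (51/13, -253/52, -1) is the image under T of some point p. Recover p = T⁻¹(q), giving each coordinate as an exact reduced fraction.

T1 = [-1 0 0 0; 0 1 0 0; 0 0 1 0; 0 0 0 1]
T2·T1 = [4/5 3/5 0 0; 3/5 -4/5 0 0; 0 0 1 0; 0 0 0 1]
T3·…·T1 = [2/5 3/10 0 0; -6/5 8/5 0 0; 0 0 1/2 0; 0 0 0 1]
T4·…·T1 = [-6/65 58/65 0 0; -82/65 177/130 0 0; 0 0 1/2 0; 0 0 0 1]
T5·…·T1 = [6/65 -58/65 0 0; -82/65 177/130 0 0; 0 0 1/2 0; 0 0 0 1]
det M = -1/2; M⁻¹ = [-177/130 -58/65 0 0; -82/65 -6/65 0 0; 0 0 2 0; 0 0 0 1]
M⁻¹ · (51/13, -253/52, -1)ᵀ = (-1, -9/2, -2)ᵀ

p = (-1, -9/2, -2)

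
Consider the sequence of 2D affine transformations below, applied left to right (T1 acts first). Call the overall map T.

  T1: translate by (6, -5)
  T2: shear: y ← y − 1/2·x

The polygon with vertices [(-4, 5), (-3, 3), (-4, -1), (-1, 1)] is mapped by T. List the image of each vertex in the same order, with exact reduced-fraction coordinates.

T1 translate by (6, -5): (-4, 5) → (2, 0); (-3, 3) → (3, -2); (-4, -1) → (2, -6); (-1, 1) → (5, -4)
T2 shear: y ← y − 1/2·x: (2, 0) → (2, -1); (3, -2) → (3, -7/2); (2, -6) → (2, -7); (5, -4) → (5, -13/2)

image vertices: (2, -1), (3, -7/2), (2, -7), (5, -13/2)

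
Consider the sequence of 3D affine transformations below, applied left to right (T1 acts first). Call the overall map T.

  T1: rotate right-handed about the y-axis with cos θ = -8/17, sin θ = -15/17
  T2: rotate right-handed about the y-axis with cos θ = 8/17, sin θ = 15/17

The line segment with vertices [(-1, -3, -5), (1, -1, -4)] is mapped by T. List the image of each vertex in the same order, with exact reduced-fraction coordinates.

T1 rotate right-handed about the y-axis with cos θ = -8/17, sin θ = -15/17: (-1, -3, -5) → (83/17, -3, 25/17); (1, -1, -4) → (52/17, -1, 47/17)
T2 rotate right-handed about the y-axis with cos θ = 8/17, sin θ = 15/17: (83/17, -3, 25/17) → (1039/289, -3, -1045/289); (52/17, -1, 47/17) → (1121/289, -1, -404/289)

image vertices: (1039/289, -3, -1045/289), (1121/289, -1, -404/289)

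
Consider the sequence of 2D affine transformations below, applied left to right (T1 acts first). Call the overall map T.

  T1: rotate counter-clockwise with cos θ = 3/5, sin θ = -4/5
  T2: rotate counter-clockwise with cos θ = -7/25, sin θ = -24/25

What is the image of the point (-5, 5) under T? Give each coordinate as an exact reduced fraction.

T(p) = (161/25, -73/25)

T1 rotate counter-clockwise with cos θ = 3/5, sin θ = -4/5: (-5, 5) → (1, 7)
T2 rotate counter-clockwise with cos θ = -7/25, sin θ = -24/25: (1, 7) → (161/25, -73/25)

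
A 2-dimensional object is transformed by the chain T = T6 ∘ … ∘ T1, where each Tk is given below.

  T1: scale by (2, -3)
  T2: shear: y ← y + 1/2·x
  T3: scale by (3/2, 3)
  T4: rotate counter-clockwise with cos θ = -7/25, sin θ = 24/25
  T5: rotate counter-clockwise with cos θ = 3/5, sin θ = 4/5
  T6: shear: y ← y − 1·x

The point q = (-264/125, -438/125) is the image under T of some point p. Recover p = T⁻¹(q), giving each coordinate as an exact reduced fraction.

T1 = [2 0 0; 0 -3 0; 0 0 1]
T2·T1 = [2 0 0; 1 -3 0; 0 0 1]
T3·…·T1 = [3 0 0; 3 -9 0; 0 0 1]
T4·…·T1 = [-93/25 216/25 0; 51/25 63/25 0; 0 0 1]
T5·…·T1 = [-483/125 396/125 0; -219/125 1053/125 0; 0 0 1]
T6·…·T1 = [-483/125 396/125 0; 264/125 657/125 0; 0 0 1]
det M = -27; M⁻¹ = [-73/375 44/375 0; 88/1125 161/1125 0; 0 0 1]
M⁻¹ · (-264/125, -438/125)ᵀ = (0, -2/3)ᵀ

p = (0, -2/3)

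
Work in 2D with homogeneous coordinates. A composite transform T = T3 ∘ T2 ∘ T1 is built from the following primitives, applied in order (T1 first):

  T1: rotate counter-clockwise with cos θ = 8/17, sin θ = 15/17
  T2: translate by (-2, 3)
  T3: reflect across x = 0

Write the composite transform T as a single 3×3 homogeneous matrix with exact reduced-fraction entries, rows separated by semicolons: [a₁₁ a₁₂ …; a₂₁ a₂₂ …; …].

T1 = [8/17 -15/17 0; 15/17 8/17 0; 0 0 1]
T2·T1 = [8/17 -15/17 -2; 15/17 8/17 3; 0 0 1]
T3·…·T1 = [-8/17 15/17 2; 15/17 8/17 3; 0 0 1]

T = [-8/17 15/17 2; 15/17 8/17 3; 0 0 1]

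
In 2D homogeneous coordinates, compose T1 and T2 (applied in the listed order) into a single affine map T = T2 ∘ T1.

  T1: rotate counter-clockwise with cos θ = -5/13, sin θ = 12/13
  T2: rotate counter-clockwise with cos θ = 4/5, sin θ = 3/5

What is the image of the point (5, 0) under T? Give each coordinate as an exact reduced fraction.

T1 rotate counter-clockwise with cos θ = -5/13, sin θ = 12/13: (5, 0) → (-25/13, 60/13)
T2 rotate counter-clockwise with cos θ = 4/5, sin θ = 3/5: (-25/13, 60/13) → (-56/13, 33/13)

T(p) = (-56/13, 33/13)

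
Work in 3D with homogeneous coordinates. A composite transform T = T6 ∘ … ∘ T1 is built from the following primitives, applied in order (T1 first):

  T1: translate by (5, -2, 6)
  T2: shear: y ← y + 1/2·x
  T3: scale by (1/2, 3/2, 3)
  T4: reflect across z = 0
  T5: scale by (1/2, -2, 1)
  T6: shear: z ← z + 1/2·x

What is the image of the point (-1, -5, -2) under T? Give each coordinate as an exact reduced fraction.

T(p) = (1, 15, -23/2)

T1 translate by (5, -2, 6): (-1, -5, -2) → (4, -7, 4)
T2 shear: y ← y + 1/2·x: (4, -7, 4) → (4, -5, 4)
T3 scale by (1/2, 3/2, 3): (4, -5, 4) → (2, -15/2, 12)
T4 reflect across z = 0: (2, -15/2, 12) → (2, -15/2, -12)
T5 scale by (1/2, -2, 1): (2, -15/2, -12) → (1, 15, -12)
T6 shear: z ← z + 1/2·x: (1, 15, -12) → (1, 15, -23/2)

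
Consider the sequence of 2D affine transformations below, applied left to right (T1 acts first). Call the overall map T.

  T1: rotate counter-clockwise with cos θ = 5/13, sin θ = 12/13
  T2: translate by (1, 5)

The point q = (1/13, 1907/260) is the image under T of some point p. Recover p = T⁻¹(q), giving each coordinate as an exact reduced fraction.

T1 = [5/13 -12/13 0; 12/13 5/13 0; 0 0 1]
T2·T1 = [5/13 -12/13 1; 12/13 5/13 5; 0 0 1]
det M = 1; M⁻¹ = [5/13 12/13 -5; -12/13 5/13 -1; 0 0 1]
M⁻¹ · (1/13, 1907/260)ᵀ = (9/5, 7/4)ᵀ

p = (9/5, 7/4)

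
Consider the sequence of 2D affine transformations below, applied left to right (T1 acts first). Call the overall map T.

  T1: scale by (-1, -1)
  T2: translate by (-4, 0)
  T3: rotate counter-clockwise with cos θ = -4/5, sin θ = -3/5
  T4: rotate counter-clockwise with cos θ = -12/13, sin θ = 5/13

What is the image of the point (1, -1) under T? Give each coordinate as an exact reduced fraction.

T(p) = (-331/65, -17/65)

T1 scale by (-1, -1): (1, -1) → (-1, 1)
T2 translate by (-4, 0): (-1, 1) → (-5, 1)
T3 rotate counter-clockwise with cos θ = -4/5, sin θ = -3/5: (-5, 1) → (23/5, 11/5)
T4 rotate counter-clockwise with cos θ = -12/13, sin θ = 5/13: (23/5, 11/5) → (-331/65, -17/65)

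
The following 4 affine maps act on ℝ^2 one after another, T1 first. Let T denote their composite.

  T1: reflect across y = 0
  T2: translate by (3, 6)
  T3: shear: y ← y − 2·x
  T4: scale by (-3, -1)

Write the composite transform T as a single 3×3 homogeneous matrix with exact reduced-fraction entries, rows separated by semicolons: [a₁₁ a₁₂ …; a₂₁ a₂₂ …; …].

T = [-3 0 -9; 2 1 0; 0 0 1]

T1 = [1 0 0; 0 -1 0; 0 0 1]
T2·T1 = [1 0 3; 0 -1 6; 0 0 1]
T3·…·T1 = [1 0 3; -2 -1 0; 0 0 1]
T4·…·T1 = [-3 0 -9; 2 1 0; 0 0 1]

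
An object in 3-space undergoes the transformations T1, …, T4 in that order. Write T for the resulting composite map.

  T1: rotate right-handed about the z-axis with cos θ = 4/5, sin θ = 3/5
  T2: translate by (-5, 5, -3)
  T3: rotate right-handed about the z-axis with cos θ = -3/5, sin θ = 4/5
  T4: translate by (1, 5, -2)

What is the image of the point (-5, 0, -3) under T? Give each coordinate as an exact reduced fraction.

T1 rotate right-handed about the z-axis with cos θ = 4/5, sin θ = 3/5: (-5, 0, -3) → (-4, -3, -3)
T2 translate by (-5, 5, -3): (-4, -3, -3) → (-9, 2, -6)
T3 rotate right-handed about the z-axis with cos θ = -3/5, sin θ = 4/5: (-9, 2, -6) → (19/5, -42/5, -6)
T4 translate by (1, 5, -2): (19/5, -42/5, -6) → (24/5, -17/5, -8)

T(p) = (24/5, -17/5, -8)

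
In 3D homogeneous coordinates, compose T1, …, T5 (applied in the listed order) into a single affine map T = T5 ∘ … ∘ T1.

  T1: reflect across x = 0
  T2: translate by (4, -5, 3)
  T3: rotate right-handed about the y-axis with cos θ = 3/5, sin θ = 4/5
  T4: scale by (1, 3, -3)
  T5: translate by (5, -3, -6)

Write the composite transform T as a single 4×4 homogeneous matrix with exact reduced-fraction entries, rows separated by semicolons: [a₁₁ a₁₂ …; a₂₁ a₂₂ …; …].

T1 = [-1 0 0 0; 0 1 0 0; 0 0 1 0; 0 0 0 1]
T2·T1 = [-1 0 0 4; 0 1 0 -5; 0 0 1 3; 0 0 0 1]
T3·…·T1 = [-3/5 0 4/5 24/5; 0 1 0 -5; 4/5 0 3/5 -7/5; 0 0 0 1]
T4·…·T1 = [-3/5 0 4/5 24/5; 0 3 0 -15; -12/5 0 -9/5 21/5; 0 0 0 1]
T5·…·T1 = [-3/5 0 4/5 49/5; 0 3 0 -18; -12/5 0 -9/5 -9/5; 0 0 0 1]

T = [-3/5 0 4/5 49/5; 0 3 0 -18; -12/5 0 -9/5 -9/5; 0 0 0 1]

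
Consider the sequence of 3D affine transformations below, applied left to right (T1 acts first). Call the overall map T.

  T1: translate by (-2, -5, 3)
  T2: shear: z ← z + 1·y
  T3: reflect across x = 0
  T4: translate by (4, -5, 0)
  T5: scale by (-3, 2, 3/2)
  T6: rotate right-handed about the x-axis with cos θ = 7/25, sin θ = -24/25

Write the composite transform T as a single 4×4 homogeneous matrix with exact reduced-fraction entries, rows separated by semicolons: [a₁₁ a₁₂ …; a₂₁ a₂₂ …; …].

T1 = [1 0 0 -2; 0 1 0 -5; 0 0 1 3; 0 0 0 1]
T2·T1 = [1 0 0 -2; 0 1 0 -5; 0 1 1 -2; 0 0 0 1]
T3·…·T1 = [-1 0 0 2; 0 1 0 -5; 0 1 1 -2; 0 0 0 1]
T4·…·T1 = [-1 0 0 6; 0 1 0 -10; 0 1 1 -2; 0 0 0 1]
T5·…·T1 = [3 0 0 -18; 0 2 0 -20; 0 3/2 3/2 -3; 0 0 0 1]
T6·…·T1 = [3 0 0 -18; 0 2 36/25 -212/25; 0 -3/2 21/50 459/25; 0 0 0 1]

T = [3 0 0 -18; 0 2 36/25 -212/25; 0 -3/2 21/50 459/25; 0 0 0 1]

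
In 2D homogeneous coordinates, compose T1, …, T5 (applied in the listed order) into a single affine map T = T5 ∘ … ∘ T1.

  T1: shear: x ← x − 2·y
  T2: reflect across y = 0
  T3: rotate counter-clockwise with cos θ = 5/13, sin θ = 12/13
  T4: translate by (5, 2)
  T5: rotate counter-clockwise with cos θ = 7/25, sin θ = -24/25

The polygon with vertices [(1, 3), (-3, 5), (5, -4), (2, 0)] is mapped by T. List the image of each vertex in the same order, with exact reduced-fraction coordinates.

T1 shear: x ← x − 2·y: (1, 3) → (-5, 3); (-3, 5) → (-13, 5); (5, -4) → (13, -4); (2, 0) → (2, 0)
T2 reflect across y = 0: (-5, 3) → (-5, -3); (-13, 5) → (-13, -5); (13, -4) → (13, 4); (2, 0) → (2, 0)
T3 rotate counter-clockwise with cos θ = 5/13, sin θ = 12/13: (-5, -3) → (11/13, -75/13); (-13, -5) → (-5/13, -181/13); (13, 4) → (17/13, 176/13); (2, 0) → (10/13, 24/13)
T4 translate by (5, 2): (11/13, -75/13) → (76/13, -49/13); (-5/13, -181/13) → (60/13, -155/13); (17/13, 176/13) → (82/13, 202/13); (10/13, 24/13) → (75/13, 50/13)
T5 rotate counter-clockwise with cos θ = 7/25, sin θ = -24/25: (76/13, -49/13) → (-644/325, -2167/325); (60/13, -155/13) → (-132/13, -101/13); (82/13, 202/13) → (5422/325, -554/325); (75/13, 50/13) → (69/13, -58/13)

image vertices: (-644/325, -2167/325), (-132/13, -101/13), (5422/325, -554/325), (69/13, -58/13)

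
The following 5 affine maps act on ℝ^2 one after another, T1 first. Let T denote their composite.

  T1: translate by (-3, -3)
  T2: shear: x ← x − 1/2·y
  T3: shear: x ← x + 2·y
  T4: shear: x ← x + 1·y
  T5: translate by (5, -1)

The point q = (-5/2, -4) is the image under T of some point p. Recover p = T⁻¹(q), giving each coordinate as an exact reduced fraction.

p = (3, 0)

T1 = [1 0 -3; 0 1 -3; 0 0 1]
T2·T1 = [1 -1/2 -3/2; 0 1 -3; 0 0 1]
T3·…·T1 = [1 3/2 -15/2; 0 1 -3; 0 0 1]
T4·…·T1 = [1 5/2 -21/2; 0 1 -3; 0 0 1]
T5·…·T1 = [1 5/2 -11/2; 0 1 -4; 0 0 1]
det M = 1; M⁻¹ = [1 -5/2 -9/2; 0 1 4; 0 0 1]
M⁻¹ · (-5/2, -4)ᵀ = (3, 0)ᵀ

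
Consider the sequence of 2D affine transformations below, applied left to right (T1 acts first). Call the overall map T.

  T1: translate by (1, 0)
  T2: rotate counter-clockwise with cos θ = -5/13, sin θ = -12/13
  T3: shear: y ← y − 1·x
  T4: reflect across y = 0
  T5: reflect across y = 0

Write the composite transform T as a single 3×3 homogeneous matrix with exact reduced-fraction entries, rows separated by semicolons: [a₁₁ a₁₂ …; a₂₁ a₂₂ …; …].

T1 = [1 0 1; 0 1 0; 0 0 1]
T2·T1 = [-5/13 12/13 -5/13; -12/13 -5/13 -12/13; 0 0 1]
T3·…·T1 = [-5/13 12/13 -5/13; -7/13 -17/13 -7/13; 0 0 1]
T4·…·T1 = [-5/13 12/13 -5/13; 7/13 17/13 7/13; 0 0 1]
T5·…·T1 = [-5/13 12/13 -5/13; -7/13 -17/13 -7/13; 0 0 1]

T = [-5/13 12/13 -5/13; -7/13 -17/13 -7/13; 0 0 1]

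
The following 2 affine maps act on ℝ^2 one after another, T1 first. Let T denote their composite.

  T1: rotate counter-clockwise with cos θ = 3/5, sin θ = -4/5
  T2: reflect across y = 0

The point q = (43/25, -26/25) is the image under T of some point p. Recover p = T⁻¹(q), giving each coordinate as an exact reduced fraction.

p = (1/5, 2)

T1 = [3/5 4/5 0; -4/5 3/5 0; 0 0 1]
T2·T1 = [3/5 4/5 0; 4/5 -3/5 0; 0 0 1]
det M = -1; M⁻¹ = [3/5 4/5 0; 4/5 -3/5 0; 0 0 1]
M⁻¹ · (43/25, -26/25)ᵀ = (1/5, 2)ᵀ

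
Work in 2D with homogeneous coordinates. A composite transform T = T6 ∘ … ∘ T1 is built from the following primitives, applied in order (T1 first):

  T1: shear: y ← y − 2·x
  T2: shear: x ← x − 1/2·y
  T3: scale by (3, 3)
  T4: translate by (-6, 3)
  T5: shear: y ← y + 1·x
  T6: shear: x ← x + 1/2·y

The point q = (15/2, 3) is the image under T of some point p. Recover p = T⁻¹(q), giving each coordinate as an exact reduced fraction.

T1 = [1 0 0; -2 1 0; 0 0 1]
T2·T1 = [2 -1/2 0; -2 1 0; 0 0 1]
T3·…·T1 = [6 -3/2 0; -6 3 0; 0 0 1]
T4·…·T1 = [6 -3/2 -6; -6 3 3; 0 0 1]
T5·…·T1 = [6 -3/2 -6; 0 3/2 -3; 0 0 1]
T6·…·T1 = [6 -3/4 -15/2; 0 3/2 -3; 0 0 1]
det M = 9; M⁻¹ = [1/6 1/12 3/2; 0 2/3 2; 0 0 1]
M⁻¹ · (15/2, 3)ᵀ = (3, 4)ᵀ

p = (3, 4)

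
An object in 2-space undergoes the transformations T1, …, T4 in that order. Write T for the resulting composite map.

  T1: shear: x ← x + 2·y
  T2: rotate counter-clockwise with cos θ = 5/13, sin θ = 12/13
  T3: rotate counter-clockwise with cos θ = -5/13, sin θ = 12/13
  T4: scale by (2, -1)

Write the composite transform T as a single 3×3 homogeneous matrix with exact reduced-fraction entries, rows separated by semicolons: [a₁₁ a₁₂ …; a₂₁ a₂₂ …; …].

T1 = [1 2 0; 0 1 0; 0 0 1]
T2·T1 = [5/13 -2/13 0; 12/13 29/13 0; 0 0 1]
T3·…·T1 = [-1 -2 0; 0 -1 0; 0 0 1]
T4·…·T1 = [-2 -4 0; 0 1 0; 0 0 1]

T = [-2 -4 0; 0 1 0; 0 0 1]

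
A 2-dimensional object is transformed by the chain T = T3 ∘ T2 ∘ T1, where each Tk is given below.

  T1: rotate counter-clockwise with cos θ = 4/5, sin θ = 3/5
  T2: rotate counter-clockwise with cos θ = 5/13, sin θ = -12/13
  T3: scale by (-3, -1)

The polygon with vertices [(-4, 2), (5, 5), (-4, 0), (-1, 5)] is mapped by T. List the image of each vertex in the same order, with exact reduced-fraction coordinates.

image vertices: (474/65, -244/65), (-267/13, -23/13), (672/65, -132/65), (-327/65, -313/65)

T1 rotate counter-clockwise with cos θ = 4/5, sin θ = 3/5: (-4, 2) → (-22/5, -4/5); (5, 5) → (1, 7); (-4, 0) → (-16/5, -12/5); (-1, 5) → (-19/5, 17/5)
T2 rotate counter-clockwise with cos θ = 5/13, sin θ = -12/13: (-22/5, -4/5) → (-158/65, 244/65); (1, 7) → (89/13, 23/13); (-16/5, -12/5) → (-224/65, 132/65); (-19/5, 17/5) → (109/65, 313/65)
T3 scale by (-3, -1): (-158/65, 244/65) → (474/65, -244/65); (89/13, 23/13) → (-267/13, -23/13); (-224/65, 132/65) → (672/65, -132/65); (109/65, 313/65) → (-327/65, -313/65)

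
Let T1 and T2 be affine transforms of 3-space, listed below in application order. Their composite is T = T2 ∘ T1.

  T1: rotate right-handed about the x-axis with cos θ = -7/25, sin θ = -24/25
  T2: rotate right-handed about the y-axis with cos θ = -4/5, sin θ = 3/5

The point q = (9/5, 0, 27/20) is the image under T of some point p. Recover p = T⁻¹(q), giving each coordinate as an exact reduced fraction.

p = (-9/4, 0, 0)

T1 = [1 0 0 0; 0 -7/25 24/25 0; 0 -24/25 -7/25 0; 0 0 0 1]
T2·T1 = [-4/5 -72/125 -21/125 0; 0 -7/25 24/25 0; -3/5 96/125 28/125 0; 0 0 0 1]
det M = 1; M⁻¹ = [-4/5 0 -3/5 0; -72/125 -7/25 96/125 0; -21/125 24/25 28/125 0; 0 0 0 1]
M⁻¹ · (9/5, 0, 27/20)ᵀ = (-9/4, 0, 0)ᵀ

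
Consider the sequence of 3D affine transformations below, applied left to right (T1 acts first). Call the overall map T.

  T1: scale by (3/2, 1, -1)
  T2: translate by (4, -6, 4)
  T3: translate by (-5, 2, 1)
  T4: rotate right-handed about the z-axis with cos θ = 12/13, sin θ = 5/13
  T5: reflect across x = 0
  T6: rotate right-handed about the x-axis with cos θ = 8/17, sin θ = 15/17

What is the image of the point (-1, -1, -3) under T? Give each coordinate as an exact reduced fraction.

T1 scale by (3/2, 1, -1): (-1, -1, -3) → (-3/2, -1, 3)
T2 translate by (4, -6, 4): (-3/2, -1, 3) → (5/2, -7, 7)
T3 translate by (-5, 2, 1): (5/2, -7, 7) → (-5/2, -5, 8)
T4 rotate right-handed about the z-axis with cos θ = 12/13, sin θ = 5/13: (-5/2, -5, 8) → (-5/13, -145/26, 8)
T5 reflect across x = 0: (-5/13, -145/26, 8) → (5/13, -145/26, 8)
T6 rotate right-handed about the x-axis with cos θ = 8/17, sin θ = 15/17: (5/13, -145/26, 8) → (5/13, -2140/221, -511/442)

T(p) = (5/13, -2140/221, -511/442)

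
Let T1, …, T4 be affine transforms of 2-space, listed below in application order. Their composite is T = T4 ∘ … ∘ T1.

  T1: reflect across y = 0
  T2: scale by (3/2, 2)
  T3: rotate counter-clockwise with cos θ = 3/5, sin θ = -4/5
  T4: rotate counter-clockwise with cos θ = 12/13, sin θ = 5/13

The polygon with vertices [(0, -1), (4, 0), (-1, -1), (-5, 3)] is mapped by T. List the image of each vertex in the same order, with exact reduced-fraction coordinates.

image vertices: (66/65, 112/65), (336/65, -198/65), (-18/65, 323/130), (-618/65, -177/130)

T1 reflect across y = 0: (0, -1) → (0, 1); (4, 0) → (4, 0); (-1, -1) → (-1, 1); (-5, 3) → (-5, -3)
T2 scale by (3/2, 2): (0, 1) → (0, 2); (4, 0) → (6, 0); (-1, 1) → (-3/2, 2); (-5, -3) → (-15/2, -6)
T3 rotate counter-clockwise with cos θ = 3/5, sin θ = -4/5: (0, 2) → (8/5, 6/5); (6, 0) → (18/5, -24/5); (-3/2, 2) → (7/10, 12/5); (-15/2, -6) → (-93/10, 12/5)
T4 rotate counter-clockwise with cos θ = 12/13, sin θ = 5/13: (8/5, 6/5) → (66/65, 112/65); (18/5, -24/5) → (336/65, -198/65); (7/10, 12/5) → (-18/65, 323/130); (-93/10, 12/5) → (-618/65, -177/130)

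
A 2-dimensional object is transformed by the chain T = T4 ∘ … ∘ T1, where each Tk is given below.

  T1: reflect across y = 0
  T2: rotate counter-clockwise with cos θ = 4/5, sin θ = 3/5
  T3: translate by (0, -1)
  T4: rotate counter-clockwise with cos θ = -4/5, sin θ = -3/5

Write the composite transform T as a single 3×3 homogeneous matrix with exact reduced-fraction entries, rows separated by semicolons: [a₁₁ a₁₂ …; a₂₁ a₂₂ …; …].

T1 = [1 0 0; 0 -1 0; 0 0 1]
T2·T1 = [4/5 3/5 0; 3/5 -4/5 0; 0 0 1]
T3·…·T1 = [4/5 3/5 0; 3/5 -4/5 -1; 0 0 1]
T4·…·T1 = [-7/25 -24/25 -3/5; -24/25 7/25 4/5; 0 0 1]

T = [-7/25 -24/25 -3/5; -24/25 7/25 4/5; 0 0 1]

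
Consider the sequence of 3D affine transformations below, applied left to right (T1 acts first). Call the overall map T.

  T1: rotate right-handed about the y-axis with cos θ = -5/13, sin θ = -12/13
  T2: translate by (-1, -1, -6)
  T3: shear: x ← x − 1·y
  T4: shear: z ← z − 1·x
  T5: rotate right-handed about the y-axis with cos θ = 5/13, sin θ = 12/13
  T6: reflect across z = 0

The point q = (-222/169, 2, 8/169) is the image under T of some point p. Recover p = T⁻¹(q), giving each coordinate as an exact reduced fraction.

p = (3, 3, -4)

T1 = [-5/13 0 -12/13 0; 0 1 0 0; 12/13 0 -5/13 0; 0 0 0 1]
T2·T1 = [-5/13 0 -12/13 -1; 0 1 0 -1; 12/13 0 -5/13 -6; 0 0 0 1]
T3·…·T1 = [-5/13 -1 -12/13 0; 0 1 0 -1; 12/13 0 -5/13 -6; 0 0 0 1]
T4·…·T1 = [-5/13 -1 -12/13 0; 0 1 0 -1; 17/13 1 7/13 -6; 0 0 0 1]
T5·…·T1 = [179/169 7/13 24/169 -72/13; 0 1 0 -1; 145/169 17/13 179/169 -30/13; 0 0 0 1]
T6·…·T1 = [179/169 7/13 24/169 -72/13; 0 1 0 -1; -145/169 -17/13 -179/169 30/13; 0 0 0 1]
det M = -1; M⁻¹ = [179/169 -5/13 24/169 67/13; 0 1 0 1; -145/169 -12/13 -179/169 -42/13; 0 0 0 1]
M⁻¹ · (-222/169, 2, 8/169)ᵀ = (3, 3, -4)ᵀ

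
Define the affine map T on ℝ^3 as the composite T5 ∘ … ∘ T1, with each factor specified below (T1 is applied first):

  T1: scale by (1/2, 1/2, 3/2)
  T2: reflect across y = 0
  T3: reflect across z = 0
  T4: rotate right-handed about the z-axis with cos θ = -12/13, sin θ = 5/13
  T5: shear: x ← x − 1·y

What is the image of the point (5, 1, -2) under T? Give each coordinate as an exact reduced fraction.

T(p) = (-46/13, 37/26, 3)

T1 scale by (1/2, 1/2, 3/2): (5, 1, -2) → (5/2, 1/2, -3)
T2 reflect across y = 0: (5/2, 1/2, -3) → (5/2, -1/2, -3)
T3 reflect across z = 0: (5/2, -1/2, -3) → (5/2, -1/2, 3)
T4 rotate right-handed about the z-axis with cos θ = -12/13, sin θ = 5/13: (5/2, -1/2, 3) → (-55/26, 37/26, 3)
T5 shear: x ← x − 1·y: (-55/26, 37/26, 3) → (-46/13, 37/26, 3)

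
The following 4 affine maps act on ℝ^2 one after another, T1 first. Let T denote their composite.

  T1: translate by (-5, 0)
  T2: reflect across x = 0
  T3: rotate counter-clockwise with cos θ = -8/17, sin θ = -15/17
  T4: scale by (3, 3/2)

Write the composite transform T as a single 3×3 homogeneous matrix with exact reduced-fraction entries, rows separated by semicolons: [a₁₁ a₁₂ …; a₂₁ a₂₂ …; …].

T1 = [1 0 -5; 0 1 0; 0 0 1]
T2·T1 = [-1 0 5; 0 1 0; 0 0 1]
T3·…·T1 = [8/17 15/17 -40/17; 15/17 -8/17 -75/17; 0 0 1]
T4·…·T1 = [24/17 45/17 -120/17; 45/34 -12/17 -225/34; 0 0 1]

T = [24/17 45/17 -120/17; 45/34 -12/17 -225/34; 0 0 1]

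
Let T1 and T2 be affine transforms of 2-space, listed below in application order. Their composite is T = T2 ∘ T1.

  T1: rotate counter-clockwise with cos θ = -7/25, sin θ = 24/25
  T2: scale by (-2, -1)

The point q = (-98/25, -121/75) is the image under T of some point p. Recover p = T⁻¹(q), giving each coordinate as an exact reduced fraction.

p = (1, -7/3)

T1 = [-7/25 -24/25 0; 24/25 -7/25 0; 0 0 1]
T2·T1 = [14/25 48/25 0; -24/25 7/25 0; 0 0 1]
det M = 2; M⁻¹ = [7/50 -24/25 0; 12/25 7/25 0; 0 0 1]
M⁻¹ · (-98/25, -121/75)ᵀ = (1, -7/3)ᵀ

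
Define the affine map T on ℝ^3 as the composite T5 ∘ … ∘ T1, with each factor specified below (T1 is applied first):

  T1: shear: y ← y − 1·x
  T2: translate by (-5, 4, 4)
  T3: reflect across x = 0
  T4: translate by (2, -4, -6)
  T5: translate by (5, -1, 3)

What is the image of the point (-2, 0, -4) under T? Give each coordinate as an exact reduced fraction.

T1 shear: y ← y − 1·x: (-2, 0, -4) → (-2, 2, -4)
T2 translate by (-5, 4, 4): (-2, 2, -4) → (-7, 6, 0)
T3 reflect across x = 0: (-7, 6, 0) → (7, 6, 0)
T4 translate by (2, -4, -6): (7, 6, 0) → (9, 2, -6)
T5 translate by (5, -1, 3): (9, 2, -6) → (14, 1, -3)

T(p) = (14, 1, -3)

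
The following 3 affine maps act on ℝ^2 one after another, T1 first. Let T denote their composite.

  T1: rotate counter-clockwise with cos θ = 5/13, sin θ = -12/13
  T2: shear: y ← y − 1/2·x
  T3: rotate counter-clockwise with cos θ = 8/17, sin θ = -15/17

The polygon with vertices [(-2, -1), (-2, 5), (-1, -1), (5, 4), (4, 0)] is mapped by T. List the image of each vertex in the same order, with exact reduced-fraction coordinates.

image vertices: (274/221, 570/221), (760/221, -558/221), (193/442, 379/221), (-1127/442, -1707/221), (-710/221, -764/221)

T1 rotate counter-clockwise with cos θ = 5/13, sin θ = -12/13: (-2, -1) → (-22/13, 19/13); (-2, 5) → (50/13, 49/13); (-1, -1) → (-17/13, 7/13); (5, 4) → (73/13, -40/13); (4, 0) → (20/13, -48/13)
T2 shear: y ← y − 1/2·x: (-22/13, 19/13) → (-22/13, 30/13); (50/13, 49/13) → (50/13, 24/13); (-17/13, 7/13) → (-17/13, 31/26); (73/13, -40/13) → (73/13, -153/26); (20/13, -48/13) → (20/13, -58/13)
T3 rotate counter-clockwise with cos θ = 8/17, sin θ = -15/17: (-22/13, 30/13) → (274/221, 570/221); (50/13, 24/13) → (760/221, -558/221); (-17/13, 31/26) → (193/442, 379/221); (73/13, -153/26) → (-1127/442, -1707/221); (20/13, -58/13) → (-710/221, -764/221)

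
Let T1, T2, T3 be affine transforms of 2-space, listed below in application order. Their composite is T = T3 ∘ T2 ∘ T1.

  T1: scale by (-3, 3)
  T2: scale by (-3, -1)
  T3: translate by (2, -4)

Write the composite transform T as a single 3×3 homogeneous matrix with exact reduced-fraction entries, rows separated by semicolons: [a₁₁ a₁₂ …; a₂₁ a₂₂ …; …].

T = [9 0 2; 0 -3 -4; 0 0 1]

T1 = [-3 0 0; 0 3 0; 0 0 1]
T2·T1 = [9 0 0; 0 -3 0; 0 0 1]
T3·…·T1 = [9 0 2; 0 -3 -4; 0 0 1]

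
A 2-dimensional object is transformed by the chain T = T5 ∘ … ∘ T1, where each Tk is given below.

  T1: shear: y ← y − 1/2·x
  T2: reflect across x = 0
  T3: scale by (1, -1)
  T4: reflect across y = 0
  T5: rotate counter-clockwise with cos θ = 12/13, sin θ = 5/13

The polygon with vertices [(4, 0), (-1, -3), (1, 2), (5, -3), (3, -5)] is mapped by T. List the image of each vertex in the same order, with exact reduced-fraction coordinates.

T1 shear: y ← y − 1/2·x: (4, 0) → (4, -2); (-1, -3) → (-1, -5/2); (1, 2) → (1, 3/2); (5, -3) → (5, -11/2); (3, -5) → (3, -13/2)
T2 reflect across x = 0: (4, -2) → (-4, -2); (-1, -5/2) → (1, -5/2); (1, 3/2) → (-1, 3/2); (5, -11/2) → (-5, -11/2); (3, -13/2) → (-3, -13/2)
T3 scale by (1, -1): (-4, -2) → (-4, 2); (1, -5/2) → (1, 5/2); (-1, 3/2) → (-1, -3/2); (-5, -11/2) → (-5, 11/2); (-3, -13/2) → (-3, 13/2)
T4 reflect across y = 0: (-4, 2) → (-4, -2); (1, 5/2) → (1, -5/2); (-1, -3/2) → (-1, 3/2); (-5, 11/2) → (-5, -11/2); (-3, 13/2) → (-3, -13/2)
T5 rotate counter-clockwise with cos θ = 12/13, sin θ = 5/13: (-4, -2) → (-38/13, -44/13); (1, -5/2) → (49/26, -25/13); (-1, 3/2) → (-3/2, 1); (-5, -11/2) → (-5/2, -7); (-3, -13/2) → (-7/26, -93/13)

image vertices: (-38/13, -44/13), (49/26, -25/13), (-3/2, 1), (-5/2, -7), (-7/26, -93/13)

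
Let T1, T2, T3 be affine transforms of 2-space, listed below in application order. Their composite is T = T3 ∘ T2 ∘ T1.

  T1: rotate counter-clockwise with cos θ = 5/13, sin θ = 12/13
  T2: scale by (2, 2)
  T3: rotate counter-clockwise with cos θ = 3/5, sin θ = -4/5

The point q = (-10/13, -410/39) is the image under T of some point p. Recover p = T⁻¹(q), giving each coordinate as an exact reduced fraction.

T1 = [5/13 -12/13 0; 12/13 5/13 0; 0 0 1]
T2·T1 = [10/13 -24/13 0; 24/13 10/13 0; 0 0 1]
T3·…·T1 = [126/65 -32/65 0; 32/65 126/65 0; 0 0 1]
det M = 4; M⁻¹ = [63/130 8/65 0; -8/65 63/130 0; 0 0 1]
M⁻¹ · (-10/13, -410/39)ᵀ = (-5/3, -5)ᵀ

p = (-5/3, -5)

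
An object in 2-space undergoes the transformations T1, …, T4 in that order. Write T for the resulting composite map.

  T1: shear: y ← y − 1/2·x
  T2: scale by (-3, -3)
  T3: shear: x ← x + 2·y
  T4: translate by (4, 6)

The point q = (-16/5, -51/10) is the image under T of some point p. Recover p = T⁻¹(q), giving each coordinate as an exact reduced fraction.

p = (-5, 6/5)

T1 = [1 0 0; -1/2 1 0; 0 0 1]
T2·T1 = [-3 0 0; 3/2 -3 0; 0 0 1]
T3·…·T1 = [0 -6 0; 3/2 -3 0; 0 0 1]
T4·…·T1 = [0 -6 4; 3/2 -3 6; 0 0 1]
det M = 9; M⁻¹ = [-1/3 2/3 -8/3; -1/6 0 2/3; 0 0 1]
M⁻¹ · (-16/5, -51/10)ᵀ = (-5, 6/5)ᵀ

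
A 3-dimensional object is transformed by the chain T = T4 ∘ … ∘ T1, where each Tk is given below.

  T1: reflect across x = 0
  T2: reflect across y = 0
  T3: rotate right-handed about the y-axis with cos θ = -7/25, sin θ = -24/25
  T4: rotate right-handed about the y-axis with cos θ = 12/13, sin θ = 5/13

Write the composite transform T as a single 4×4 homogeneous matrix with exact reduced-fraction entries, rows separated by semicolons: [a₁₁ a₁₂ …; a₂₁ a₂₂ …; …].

T1 = [-1 0 0 0; 0 1 0 0; 0 0 1 0; 0 0 0 1]
T2·T1 = [-1 0 0 0; 0 -1 0 0; 0 0 1 0; 0 0 0 1]
T3·…·T1 = [7/25 0 -24/25 0; 0 -1 0 0; -24/25 0 -7/25 0; 0 0 0 1]
T4·…·T1 = [-36/325 0 -323/325 0; 0 -1 0 0; -323/325 0 36/325 0; 0 0 0 1]

T = [-36/325 0 -323/325 0; 0 -1 0 0; -323/325 0 36/325 0; 0 0 0 1]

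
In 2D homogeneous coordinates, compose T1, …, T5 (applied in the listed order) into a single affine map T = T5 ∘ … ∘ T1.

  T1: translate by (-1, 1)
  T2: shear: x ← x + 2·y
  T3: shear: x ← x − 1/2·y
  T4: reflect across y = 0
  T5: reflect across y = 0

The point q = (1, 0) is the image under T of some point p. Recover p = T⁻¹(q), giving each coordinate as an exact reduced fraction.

p = (2, -1)

T1 = [1 0 -1; 0 1 1; 0 0 1]
T2·T1 = [1 2 1; 0 1 1; 0 0 1]
T3·…·T1 = [1 3/2 1/2; 0 1 1; 0 0 1]
T4·…·T1 = [1 3/2 1/2; 0 -1 -1; 0 0 1]
T5·…·T1 = [1 3/2 1/2; 0 1 1; 0 0 1]
det M = 1; M⁻¹ = [1 -3/2 1; 0 1 -1; 0 0 1]
M⁻¹ · (1, 0)ᵀ = (2, -1)ᵀ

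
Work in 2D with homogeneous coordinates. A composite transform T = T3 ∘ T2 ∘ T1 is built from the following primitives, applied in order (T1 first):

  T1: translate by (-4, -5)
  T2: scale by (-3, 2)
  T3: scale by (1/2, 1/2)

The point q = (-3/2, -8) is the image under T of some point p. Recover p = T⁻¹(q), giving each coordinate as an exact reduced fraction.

p = (5, -3)

T1 = [1 0 -4; 0 1 -5; 0 0 1]
T2·T1 = [-3 0 12; 0 2 -10; 0 0 1]
T3·…·T1 = [-3/2 0 6; 0 1 -5; 0 0 1]
det M = -3/2; M⁻¹ = [-2/3 0 4; 0 1 5; 0 0 1]
M⁻¹ · (-3/2, -8)ᵀ = (5, -3)ᵀ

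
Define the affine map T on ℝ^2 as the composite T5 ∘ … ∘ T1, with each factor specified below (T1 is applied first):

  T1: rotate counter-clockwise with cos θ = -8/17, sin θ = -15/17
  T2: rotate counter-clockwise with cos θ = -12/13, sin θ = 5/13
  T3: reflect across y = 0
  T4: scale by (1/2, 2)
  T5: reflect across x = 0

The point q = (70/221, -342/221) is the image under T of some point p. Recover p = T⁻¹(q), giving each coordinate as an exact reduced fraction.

p = (0, 1)

T1 = [-8/17 15/17 0; -15/17 -8/17 0; 0 0 1]
T2·T1 = [171/221 -140/221 0; 140/221 171/221 0; 0 0 1]
T3·…·T1 = [171/221 -140/221 0; -140/221 -171/221 0; 0 0 1]
T4·…·T1 = [171/442 -70/221 0; -280/221 -342/221 0; 0 0 1]
T5·…·T1 = [-171/442 70/221 0; -280/221 -342/221 0; 0 0 1]
det M = 1; M⁻¹ = [-342/221 -70/221 0; 280/221 -171/442 0; 0 0 1]
M⁻¹ · (70/221, -342/221)ᵀ = (0, 1)ᵀ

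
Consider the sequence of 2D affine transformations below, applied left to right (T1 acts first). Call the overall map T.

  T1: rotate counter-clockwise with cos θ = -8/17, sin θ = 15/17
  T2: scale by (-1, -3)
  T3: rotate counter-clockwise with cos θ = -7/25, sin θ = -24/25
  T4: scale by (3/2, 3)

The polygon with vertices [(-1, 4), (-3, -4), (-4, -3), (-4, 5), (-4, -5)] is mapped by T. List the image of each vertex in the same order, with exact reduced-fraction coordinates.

T1 rotate counter-clockwise with cos θ = -8/17, sin θ = 15/17: (-1, 4) → (-52/17, -47/17); (-3, -4) → (84/17, -13/17); (-4, -3) → (77/17, -36/17); (-4, 5) → (-43/17, -100/17); (-4, -5) → (107/17, -20/17)
T2 scale by (-1, -3): (-52/17, -47/17) → (52/17, 141/17); (84/17, -13/17) → (-84/17, 39/17); (77/17, -36/17) → (-77/17, 108/17); (-43/17, -100/17) → (43/17, 300/17); (107/17, -20/17) → (-107/17, 60/17)
T3 rotate counter-clockwise with cos θ = -7/25, sin θ = -24/25: (52/17, 141/17) → (604/85, -447/85); (-84/17, 39/17) → (1524/425, 1743/425); (-77/17, 108/17) → (3131/425, 1092/425); (43/17, 300/17) → (6899/425, -3132/425); (-107/17, 60/17) → (2189/425, 2148/425)
T4 scale by (3/2, 3): (604/85, -447/85) → (906/85, -1341/85); (1524/425, 1743/425) → (2286/425, 5229/425); (3131/425, 1092/425) → (9393/850, 3276/425); (6899/425, -3132/425) → (20697/850, -9396/425); (2189/425, 2148/425) → (6567/850, 6444/425)

image vertices: (906/85, -1341/85), (2286/425, 5229/425), (9393/850, 3276/425), (20697/850, -9396/425), (6567/850, 6444/425)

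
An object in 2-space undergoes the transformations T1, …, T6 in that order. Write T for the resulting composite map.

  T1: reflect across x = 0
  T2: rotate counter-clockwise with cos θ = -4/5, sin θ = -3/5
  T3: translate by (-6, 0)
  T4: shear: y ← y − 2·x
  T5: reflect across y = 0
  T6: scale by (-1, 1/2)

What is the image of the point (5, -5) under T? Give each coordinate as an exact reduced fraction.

T1 reflect across x = 0: (5, -5) → (-5, -5)
T2 rotate counter-clockwise with cos θ = -4/5, sin θ = -3/5: (-5, -5) → (1, 7)
T3 translate by (-6, 0): (1, 7) → (-5, 7)
T4 shear: y ← y − 2·x: (-5, 7) → (-5, 17)
T5 reflect across y = 0: (-5, 17) → (-5, -17)
T6 scale by (-1, 1/2): (-5, -17) → (5, -17/2)

T(p) = (5, -17/2)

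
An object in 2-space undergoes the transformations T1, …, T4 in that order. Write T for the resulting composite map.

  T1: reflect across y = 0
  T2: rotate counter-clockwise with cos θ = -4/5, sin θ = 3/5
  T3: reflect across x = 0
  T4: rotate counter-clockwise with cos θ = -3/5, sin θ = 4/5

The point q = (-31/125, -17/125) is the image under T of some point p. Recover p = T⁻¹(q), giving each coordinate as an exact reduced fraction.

p = (1/5, 1/5)

T1 = [1 0 0; 0 -1 0; 0 0 1]
T2·T1 = [-4/5 3/5 0; 3/5 4/5 0; 0 0 1]
T3·…·T1 = [4/5 -3/5 0; 3/5 4/5 0; 0 0 1]
T4·…·T1 = [-24/25 -7/25 0; 7/25 -24/25 0; 0 0 1]
det M = 1; M⁻¹ = [-24/25 7/25 0; -7/25 -24/25 0; 0 0 1]
M⁻¹ · (-31/125, -17/125)ᵀ = (1/5, 1/5)ᵀ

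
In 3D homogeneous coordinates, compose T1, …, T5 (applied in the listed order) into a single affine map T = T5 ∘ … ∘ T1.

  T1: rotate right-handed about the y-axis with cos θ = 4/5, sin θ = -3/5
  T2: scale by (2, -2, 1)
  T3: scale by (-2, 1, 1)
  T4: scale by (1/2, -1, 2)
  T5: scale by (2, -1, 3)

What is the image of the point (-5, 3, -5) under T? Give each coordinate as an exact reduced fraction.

T(p) = (4, -6, -42)

T1 rotate right-handed about the y-axis with cos θ = 4/5, sin θ = -3/5: (-5, 3, -5) → (-1, 3, -7)
T2 scale by (2, -2, 1): (-1, 3, -7) → (-2, -6, -7)
T3 scale by (-2, 1, 1): (-2, -6, -7) → (4, -6, -7)
T4 scale by (1/2, -1, 2): (4, -6, -7) → (2, 6, -14)
T5 scale by (2, -1, 3): (2, 6, -14) → (4, -6, -42)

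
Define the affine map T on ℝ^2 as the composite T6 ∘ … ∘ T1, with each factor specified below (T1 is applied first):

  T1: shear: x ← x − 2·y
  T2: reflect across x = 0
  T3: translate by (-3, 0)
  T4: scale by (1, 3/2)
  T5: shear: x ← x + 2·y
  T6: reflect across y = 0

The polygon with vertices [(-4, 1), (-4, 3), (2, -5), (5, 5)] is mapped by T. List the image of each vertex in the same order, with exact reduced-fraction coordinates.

T1 shear: x ← x − 2·y: (-4, 1) → (-6, 1); (-4, 3) → (-10, 3); (2, -5) → (12, -5); (5, 5) → (-5, 5)
T2 reflect across x = 0: (-6, 1) → (6, 1); (-10, 3) → (10, 3); (12, -5) → (-12, -5); (-5, 5) → (5, 5)
T3 translate by (-3, 0): (6, 1) → (3, 1); (10, 3) → (7, 3); (-12, -5) → (-15, -5); (5, 5) → (2, 5)
T4 scale by (1, 3/2): (3, 1) → (3, 3/2); (7, 3) → (7, 9/2); (-15, -5) → (-15, -15/2); (2, 5) → (2, 15/2)
T5 shear: x ← x + 2·y: (3, 3/2) → (6, 3/2); (7, 9/2) → (16, 9/2); (-15, -15/2) → (-30, -15/2); (2, 15/2) → (17, 15/2)
T6 reflect across y = 0: (6, 3/2) → (6, -3/2); (16, 9/2) → (16, -9/2); (-30, -15/2) → (-30, 15/2); (17, 15/2) → (17, -15/2)

image vertices: (6, -3/2), (16, -9/2), (-30, 15/2), (17, -15/2)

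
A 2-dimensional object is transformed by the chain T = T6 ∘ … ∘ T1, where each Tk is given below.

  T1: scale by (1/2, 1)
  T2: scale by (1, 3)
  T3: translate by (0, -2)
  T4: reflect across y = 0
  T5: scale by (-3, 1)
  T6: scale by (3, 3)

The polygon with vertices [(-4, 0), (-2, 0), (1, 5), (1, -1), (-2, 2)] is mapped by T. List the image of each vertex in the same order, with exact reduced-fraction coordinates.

image vertices: (18, 6), (9, 6), (-9/2, -39), (-9/2, 15), (9, -12)

T1 scale by (1/2, 1): (-4, 0) → (-2, 0); (-2, 0) → (-1, 0); (1, 5) → (1/2, 5); (1, -1) → (1/2, -1); (-2, 2) → (-1, 2)
T2 scale by (1, 3): (-2, 0) → (-2, 0); (-1, 0) → (-1, 0); (1/2, 5) → (1/2, 15); (1/2, -1) → (1/2, -3); (-1, 2) → (-1, 6)
T3 translate by (0, -2): (-2, 0) → (-2, -2); (-1, 0) → (-1, -2); (1/2, 15) → (1/2, 13); (1/2, -3) → (1/2, -5); (-1, 6) → (-1, 4)
T4 reflect across y = 0: (-2, -2) → (-2, 2); (-1, -2) → (-1, 2); (1/2, 13) → (1/2, -13); (1/2, -5) → (1/2, 5); (-1, 4) → (-1, -4)
T5 scale by (-3, 1): (-2, 2) → (6, 2); (-1, 2) → (3, 2); (1/2, -13) → (-3/2, -13); (1/2, 5) → (-3/2, 5); (-1, -4) → (3, -4)
T6 scale by (3, 3): (6, 2) → (18, 6); (3, 2) → (9, 6); (-3/2, -13) → (-9/2, -39); (-3/2, 5) → (-9/2, 15); (3, -4) → (9, -12)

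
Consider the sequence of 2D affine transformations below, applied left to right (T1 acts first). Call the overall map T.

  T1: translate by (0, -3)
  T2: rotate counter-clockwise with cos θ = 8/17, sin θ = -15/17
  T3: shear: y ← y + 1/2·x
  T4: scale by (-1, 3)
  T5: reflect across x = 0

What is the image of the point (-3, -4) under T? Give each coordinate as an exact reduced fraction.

T1 translate by (0, -3): (-3, -4) → (-3, -7)
T2 rotate counter-clockwise with cos θ = 8/17, sin θ = -15/17: (-3, -7) → (-129/17, -11/17)
T3 shear: y ← y + 1/2·x: (-129/17, -11/17) → (-129/17, -151/34)
T4 scale by (-1, 3): (-129/17, -151/34) → (129/17, -453/34)
T5 reflect across x = 0: (129/17, -453/34) → (-129/17, -453/34)

T(p) = (-129/17, -453/34)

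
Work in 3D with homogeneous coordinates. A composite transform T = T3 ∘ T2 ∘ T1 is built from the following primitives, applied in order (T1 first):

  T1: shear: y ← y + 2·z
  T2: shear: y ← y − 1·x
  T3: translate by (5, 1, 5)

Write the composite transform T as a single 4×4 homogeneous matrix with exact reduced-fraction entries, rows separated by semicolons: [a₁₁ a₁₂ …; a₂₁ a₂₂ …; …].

T = [1 0 0 5; -1 1 2 1; 0 0 1 5; 0 0 0 1]

T1 = [1 0 0 0; 0 1 2 0; 0 0 1 0; 0 0 0 1]
T2·T1 = [1 0 0 0; -1 1 2 0; 0 0 1 0; 0 0 0 1]
T3·…·T1 = [1 0 0 5; -1 1 2 1; 0 0 1 5; 0 0 0 1]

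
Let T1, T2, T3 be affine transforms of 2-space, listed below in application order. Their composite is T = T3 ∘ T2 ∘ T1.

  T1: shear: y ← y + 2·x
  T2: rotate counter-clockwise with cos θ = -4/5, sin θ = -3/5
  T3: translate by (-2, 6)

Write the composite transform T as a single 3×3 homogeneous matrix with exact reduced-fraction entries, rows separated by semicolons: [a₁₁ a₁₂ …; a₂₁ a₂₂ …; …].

T1 = [1 0 0; 2 1 0; 0 0 1]
T2·T1 = [2/5 3/5 0; -11/5 -4/5 0; 0 0 1]
T3·…·T1 = [2/5 3/5 -2; -11/5 -4/5 6; 0 0 1]

T = [2/5 3/5 -2; -11/5 -4/5 6; 0 0 1]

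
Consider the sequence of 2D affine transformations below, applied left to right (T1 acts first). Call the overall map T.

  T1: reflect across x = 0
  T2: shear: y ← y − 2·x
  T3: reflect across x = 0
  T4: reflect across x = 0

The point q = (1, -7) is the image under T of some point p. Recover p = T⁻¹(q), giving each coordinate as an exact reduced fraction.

T1 = [-1 0 0; 0 1 0; 0 0 1]
T2·T1 = [-1 0 0; 2 1 0; 0 0 1]
T3·…·T1 = [1 0 0; 2 1 0; 0 0 1]
T4·…·T1 = [-1 0 0; 2 1 0; 0 0 1]
det M = -1; M⁻¹ = [-1 0 0; 2 1 0; 0 0 1]
M⁻¹ · (1, -7)ᵀ = (-1, -5)ᵀ

p = (-1, -5)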